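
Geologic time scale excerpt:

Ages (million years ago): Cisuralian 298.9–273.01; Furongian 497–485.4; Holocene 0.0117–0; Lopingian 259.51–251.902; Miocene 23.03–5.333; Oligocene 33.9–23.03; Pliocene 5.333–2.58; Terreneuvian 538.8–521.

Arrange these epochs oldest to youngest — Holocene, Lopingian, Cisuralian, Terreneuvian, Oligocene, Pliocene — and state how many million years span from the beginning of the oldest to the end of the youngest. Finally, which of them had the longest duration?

Terreneuvian → Cisuralian → Lopingian → Oligocene → Pliocene → Holocene; total span 538.8 Myr; longest is Cisuralian

Start ages (Ma): Terreneuvian 538.8, Cisuralian 298.9, Lopingian 259.51, Oligocene 33.9, Pliocene 5.333, Holocene 0.0117.
Ordered oldest to youngest: Terreneuvian, Cisuralian, Lopingian, Oligocene, Pliocene, Holocene.
Span = 538.8 − 0 = 538.8 Myr.
Durations: Terreneuvian 17.8, Cisuralian 25.89, Oligocene 10.87, Lopingian 7.608, Holocene 0.0117, Pliocene 2.753 → longest is Cisuralian (25.89 Myr).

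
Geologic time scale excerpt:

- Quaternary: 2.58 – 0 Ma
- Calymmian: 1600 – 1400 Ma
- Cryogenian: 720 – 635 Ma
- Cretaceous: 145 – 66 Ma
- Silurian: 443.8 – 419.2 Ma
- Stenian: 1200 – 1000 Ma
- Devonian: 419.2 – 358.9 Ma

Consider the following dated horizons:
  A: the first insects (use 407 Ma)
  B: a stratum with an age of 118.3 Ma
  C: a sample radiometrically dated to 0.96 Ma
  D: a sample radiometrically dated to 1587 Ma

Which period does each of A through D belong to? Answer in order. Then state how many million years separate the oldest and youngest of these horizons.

A: 407 Ma lies in 419.2–358.9 Ma, so Devonian.
B: 118.3 Ma lies in 145–66 Ma, so Cretaceous.
C: 0.96 Ma lies in 2.58–0 Ma, so Quaternary.
D: 1587 Ma lies in 1600–1400 Ma, so Calymmian.
Oldest = 1587 Ma, youngest = 0.96 Ma → span 1586.04 Myr.

A — Devonian; B — Cretaceous; C — Quaternary; D — Calymmian; span 1586.04 million years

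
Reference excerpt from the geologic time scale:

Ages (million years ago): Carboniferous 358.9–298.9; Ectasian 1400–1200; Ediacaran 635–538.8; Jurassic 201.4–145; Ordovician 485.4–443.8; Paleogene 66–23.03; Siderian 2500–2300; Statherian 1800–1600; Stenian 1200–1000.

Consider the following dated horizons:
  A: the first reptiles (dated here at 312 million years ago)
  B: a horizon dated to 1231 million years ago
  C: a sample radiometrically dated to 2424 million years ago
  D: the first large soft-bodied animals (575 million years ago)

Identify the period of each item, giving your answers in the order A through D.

Match each age against the start–end ranges in the excerpt: A = 312 Ma → Carboniferous (358.9–298.9); B = 1231 Ma → Ectasian (1400–1200); C = 2424 Ma → Siderian (2500–2300); D = 575 Ma → Ediacaran (635–538.8).

A — Carboniferous; B — Ectasian; C — Siderian; D — Ediacaran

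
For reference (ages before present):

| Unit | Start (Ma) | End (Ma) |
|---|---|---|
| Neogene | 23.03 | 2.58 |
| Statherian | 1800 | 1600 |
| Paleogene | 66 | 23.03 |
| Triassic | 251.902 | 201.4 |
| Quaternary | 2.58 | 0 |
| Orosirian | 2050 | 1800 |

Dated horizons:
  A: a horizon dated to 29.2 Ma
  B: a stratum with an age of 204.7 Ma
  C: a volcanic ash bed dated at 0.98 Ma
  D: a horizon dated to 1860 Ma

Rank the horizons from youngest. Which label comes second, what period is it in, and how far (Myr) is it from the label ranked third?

Smaller Ma means younger, so youngest first: C 0.98 < A 29.2 < B 204.7 < D 1860.
Counting 2 along gives A (29.2 Ma); the excerpt puts that inside the Paleogene, 66–23.03 Ma.
Next in line is B (204.7 Ma), and 204.7 − 29.2 = 175.5 Myr.

A, in the Paleogene; 175.5 million years to B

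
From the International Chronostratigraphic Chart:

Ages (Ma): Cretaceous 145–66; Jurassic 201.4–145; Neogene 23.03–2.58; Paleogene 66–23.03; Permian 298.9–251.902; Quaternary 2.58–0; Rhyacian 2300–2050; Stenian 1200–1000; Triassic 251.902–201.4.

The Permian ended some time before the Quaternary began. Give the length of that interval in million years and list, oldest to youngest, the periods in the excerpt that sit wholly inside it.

End of Permian = 251.902 Ma; start of Quaternary = 2.58 Ma.
Gap = 251.902 − 2.58 = 249.322 Myr.
Periods wholly inside 251.902–2.58 Ma: Triassic (251.902–201.4), Jurassic (201.4–145), Cretaceous (145–66), Paleogene (66–23.03), Neogene (23.03–2.58).

249.322 million years; Triassic, Jurassic, Cretaceous, Paleogene, Neogene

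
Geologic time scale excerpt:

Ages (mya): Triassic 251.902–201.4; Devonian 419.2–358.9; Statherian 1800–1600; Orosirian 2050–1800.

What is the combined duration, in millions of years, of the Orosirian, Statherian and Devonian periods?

510.3 million years

Duration is start − end for each: (2050 − 1800) + (1800 − 1600) + (419.2 − 358.9).
That is 250 + 200 + 60.3, which totals 510.3 million years.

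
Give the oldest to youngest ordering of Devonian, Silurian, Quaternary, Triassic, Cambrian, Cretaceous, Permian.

Cambrian, then Silurian, then Devonian, then Permian, then Triassic, then Cretaceous, then Quaternary

Era membership (oldest first within each) — Paleozoic: Cambrian, Silurian, Devonian, Permian; Mesozoic: Triassic, Cretaceous; Cenozoic: Quaternary. Paleozoic precedes Mesozoic, which precedes Cenozoic. Concatenating the groups in that era order gives oldest to youngest directly.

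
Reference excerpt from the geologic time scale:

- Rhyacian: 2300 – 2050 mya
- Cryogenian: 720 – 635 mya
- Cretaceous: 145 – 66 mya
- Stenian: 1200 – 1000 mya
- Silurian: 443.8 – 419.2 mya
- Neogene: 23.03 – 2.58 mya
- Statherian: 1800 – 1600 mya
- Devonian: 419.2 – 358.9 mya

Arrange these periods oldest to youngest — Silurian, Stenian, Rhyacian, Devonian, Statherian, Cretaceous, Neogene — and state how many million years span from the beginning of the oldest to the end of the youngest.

Rhyacian → Statherian → Stenian → Silurian → Devonian → Cretaceous → Neogene; total span 2297.42 Myr

Start ages (Ma): Rhyacian 2300, Statherian 1800, Stenian 1200, Silurian 443.8, Devonian 419.2, Cretaceous 145, Neogene 23.03.
Ordered oldest to youngest: Rhyacian, Statherian, Stenian, Silurian, Devonian, Cretaceous, Neogene.
Span = 2300 − 2.58 = 2297.42 Myr.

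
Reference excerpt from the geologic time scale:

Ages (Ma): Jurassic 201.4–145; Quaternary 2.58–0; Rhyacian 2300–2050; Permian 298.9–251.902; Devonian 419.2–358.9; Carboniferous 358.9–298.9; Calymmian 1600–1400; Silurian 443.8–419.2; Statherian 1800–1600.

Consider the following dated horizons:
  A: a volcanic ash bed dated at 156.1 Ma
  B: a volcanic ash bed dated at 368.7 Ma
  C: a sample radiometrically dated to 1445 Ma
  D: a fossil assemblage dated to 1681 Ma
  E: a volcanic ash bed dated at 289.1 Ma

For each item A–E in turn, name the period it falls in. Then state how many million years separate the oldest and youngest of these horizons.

A — Jurassic; B — Devonian; C — Calymmian; D — Statherian; E — Permian; span 1524.9 million years

Match each age against the start–end ranges in the excerpt: A = 156.1 Ma → Jurassic (201.4–145); B = 368.7 Ma → Devonian (419.2–358.9); C = 1445 Ma → Calymmian (1600–1400); D = 1681 Ma → Statherian (1800–1600); E = 289.1 Ma → Permian (298.9–251.902).
The largest age is 1681 Ma and the smallest is 156.1 Ma; their difference is 1524.9 Myr.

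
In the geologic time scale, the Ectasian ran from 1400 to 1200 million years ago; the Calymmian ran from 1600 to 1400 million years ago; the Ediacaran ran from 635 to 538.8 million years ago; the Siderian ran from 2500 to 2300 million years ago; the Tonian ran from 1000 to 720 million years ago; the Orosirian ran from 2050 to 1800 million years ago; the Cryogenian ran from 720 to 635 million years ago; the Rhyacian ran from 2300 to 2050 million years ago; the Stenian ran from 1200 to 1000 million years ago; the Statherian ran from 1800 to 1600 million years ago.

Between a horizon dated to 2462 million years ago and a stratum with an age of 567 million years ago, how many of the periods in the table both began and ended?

8

The older date is 2462 Ma and the younger is 567 Ma.
Periods with start < 2462 and end > 567 Ma: Rhyacian (2300–2050), Orosirian (2050–1800), Statherian (1800–1600), Calymmian (1600–1400), Ectasian (1400–1200), Stenian (1200–1000), Tonian (1000–720), Cryogenian (720–635).
That is 8 complete periods.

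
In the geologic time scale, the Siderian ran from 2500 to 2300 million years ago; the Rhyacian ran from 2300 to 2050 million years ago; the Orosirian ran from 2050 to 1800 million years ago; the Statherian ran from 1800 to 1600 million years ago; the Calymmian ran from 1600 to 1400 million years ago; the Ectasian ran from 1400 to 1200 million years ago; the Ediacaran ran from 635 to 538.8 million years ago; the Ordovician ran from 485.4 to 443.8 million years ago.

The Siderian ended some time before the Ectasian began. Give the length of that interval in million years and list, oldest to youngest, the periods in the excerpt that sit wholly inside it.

900 million years; Rhyacian, Orosirian, Statherian, Calymmian

End of Siderian = 2300 Ma; start of Ectasian = 1400 Ma.
Gap = 2300 − 1400 = 900 Myr.
Periods wholly inside 2300–1400 Ma: Rhyacian (2300–2050), Orosirian (2050–1800), Statherian (1800–1600), Calymmian (1600–1400).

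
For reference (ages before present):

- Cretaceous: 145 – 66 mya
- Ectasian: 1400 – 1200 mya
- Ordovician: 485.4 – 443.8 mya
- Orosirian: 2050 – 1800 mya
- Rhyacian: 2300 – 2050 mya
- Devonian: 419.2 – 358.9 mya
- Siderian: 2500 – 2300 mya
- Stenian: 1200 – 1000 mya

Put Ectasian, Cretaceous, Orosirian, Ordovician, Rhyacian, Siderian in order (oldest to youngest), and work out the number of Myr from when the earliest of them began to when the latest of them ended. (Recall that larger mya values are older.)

From the excerpt: Ectasian 1400–1200; Cretaceous 145–66; Orosirian 2050–1800; Ordovician 485.4–443.8; Rhyacian 2300–2050; Siderian 2500–2300 (Ma).
Larger Ma is earlier, so the oldest is Siderian and the youngest is Cretaceous; oldest to youngest: Siderian, Rhyacian, Orosirian, Ectasian, Ordovician, Cretaceous.
Oldest start 2500 minus youngest end 66 gives 2434 Myr overall.

Siderian, Rhyacian, Orosirian, Ectasian, Ordovician, Cretaceous; total span 2434 Myr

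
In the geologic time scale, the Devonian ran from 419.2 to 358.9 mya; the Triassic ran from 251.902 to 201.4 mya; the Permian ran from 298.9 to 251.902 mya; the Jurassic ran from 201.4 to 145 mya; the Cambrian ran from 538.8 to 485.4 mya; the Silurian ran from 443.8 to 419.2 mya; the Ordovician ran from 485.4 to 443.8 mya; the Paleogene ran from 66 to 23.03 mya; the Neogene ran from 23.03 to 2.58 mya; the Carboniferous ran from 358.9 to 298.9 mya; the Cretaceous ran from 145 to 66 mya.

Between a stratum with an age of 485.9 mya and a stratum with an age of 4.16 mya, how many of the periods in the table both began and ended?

9

485.9 Ma sits inside the Cambrian (538.8–485.4) and 4.16 Ma inside the Neogene (23.03–2.58); neither of those is wholly between the two dates.
The listed periods lying completely between them are Ordovician, Silurian, Devonian, Carboniferous, Permian, Triassic, Jurassic, Cretaceous, Paleogene — 9 in all.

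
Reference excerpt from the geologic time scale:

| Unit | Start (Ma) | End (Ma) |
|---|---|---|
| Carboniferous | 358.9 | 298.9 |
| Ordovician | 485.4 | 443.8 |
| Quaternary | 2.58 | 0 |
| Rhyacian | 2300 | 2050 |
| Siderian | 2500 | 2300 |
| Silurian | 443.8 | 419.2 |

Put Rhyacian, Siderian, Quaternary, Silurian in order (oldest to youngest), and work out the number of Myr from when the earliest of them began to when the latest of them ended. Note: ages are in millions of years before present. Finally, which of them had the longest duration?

Siderian, Rhyacian, Silurian, Quaternary; total span 2500 Myr; longest is Rhyacian

Start ages (Ma): Siderian 2500, Rhyacian 2300, Silurian 443.8, Quaternary 2.58.
Ordered oldest to youngest: Siderian, Rhyacian, Silurian, Quaternary.
Span = 2500 − 0 = 2500 Myr.
Durations: Siderian 200, Silurian 24.6, Rhyacian 250, Quaternary 2.58 → longest is Rhyacian (250 Myr).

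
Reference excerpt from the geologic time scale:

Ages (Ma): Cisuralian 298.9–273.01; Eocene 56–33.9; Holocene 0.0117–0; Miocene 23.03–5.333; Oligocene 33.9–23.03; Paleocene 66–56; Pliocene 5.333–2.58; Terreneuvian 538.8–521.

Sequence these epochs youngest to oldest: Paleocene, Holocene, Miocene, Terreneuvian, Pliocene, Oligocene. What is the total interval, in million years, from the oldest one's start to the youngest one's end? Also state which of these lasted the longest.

From the excerpt: Paleocene 66–56; Holocene 0.0117–0; Miocene 23.03–5.333; Terreneuvian 538.8–521; Pliocene 5.333–2.58; Oligocene 33.9–23.03 (Ma).
Larger Ma is earlier, so the oldest is Terreneuvian and the youngest is Holocene; youngest to oldest: Holocene, Pliocene, Miocene, Oligocene, Paleocene, Terreneuvian.
Oldest start 538.8 minus youngest end 0 gives 538.8 Myr overall.
Individual lengths (start − end): Holocene 0.0117; Terreneuvian 17.8; Oligocene 10.87; Pliocene 2.753; Miocene 17.697; Paleocene 10. The largest is Terreneuvian at 17.8 Myr.

Holocene → Pliocene → Miocene → Oligocene → Paleocene → Terreneuvian; total span 538.8 Myr; longest is Terreneuvian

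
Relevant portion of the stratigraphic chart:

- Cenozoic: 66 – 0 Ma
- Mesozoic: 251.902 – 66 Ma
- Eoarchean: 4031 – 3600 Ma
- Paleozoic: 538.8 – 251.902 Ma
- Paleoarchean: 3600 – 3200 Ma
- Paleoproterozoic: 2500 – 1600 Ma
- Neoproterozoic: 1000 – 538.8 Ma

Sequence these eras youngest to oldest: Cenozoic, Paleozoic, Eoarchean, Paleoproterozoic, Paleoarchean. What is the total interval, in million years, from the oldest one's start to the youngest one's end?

Cenozoic → Paleozoic → Paleoproterozoic → Paleoarchean → Eoarchean; total span 4031 Myr

Start ages (Ma): Eoarchean 4031, Paleoarchean 3600, Paleoproterozoic 2500, Paleozoic 538.8, Cenozoic 66.
Ordered youngest to oldest: Cenozoic, Paleozoic, Paleoproterozoic, Paleoarchean, Eoarchean.
Span = 4031 − 0 = 4031 Myr.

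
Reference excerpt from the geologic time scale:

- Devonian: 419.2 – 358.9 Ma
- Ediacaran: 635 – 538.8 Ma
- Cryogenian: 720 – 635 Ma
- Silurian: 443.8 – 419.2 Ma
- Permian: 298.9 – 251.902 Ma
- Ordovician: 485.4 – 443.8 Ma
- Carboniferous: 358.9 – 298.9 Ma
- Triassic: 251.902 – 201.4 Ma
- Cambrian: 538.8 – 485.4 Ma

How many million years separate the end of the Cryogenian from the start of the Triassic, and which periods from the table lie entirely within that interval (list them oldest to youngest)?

The Cryogenian closes at 635 Ma and the Triassic opens at 251.902 Ma, so the interval is 635 − 251.902 = 383.098 Myr.
A period fits inside if it starts at or after 635 Ma and ends at or before 251.902 Ma; oldest first that gives Ediacaran, Cambrian, Ordovician, Silurian, Devonian, Carboniferous, Permian.

383.098 million years; Ediacaran, Cambrian, Ordovician, Silurian, Devonian, Carboniferous, Permian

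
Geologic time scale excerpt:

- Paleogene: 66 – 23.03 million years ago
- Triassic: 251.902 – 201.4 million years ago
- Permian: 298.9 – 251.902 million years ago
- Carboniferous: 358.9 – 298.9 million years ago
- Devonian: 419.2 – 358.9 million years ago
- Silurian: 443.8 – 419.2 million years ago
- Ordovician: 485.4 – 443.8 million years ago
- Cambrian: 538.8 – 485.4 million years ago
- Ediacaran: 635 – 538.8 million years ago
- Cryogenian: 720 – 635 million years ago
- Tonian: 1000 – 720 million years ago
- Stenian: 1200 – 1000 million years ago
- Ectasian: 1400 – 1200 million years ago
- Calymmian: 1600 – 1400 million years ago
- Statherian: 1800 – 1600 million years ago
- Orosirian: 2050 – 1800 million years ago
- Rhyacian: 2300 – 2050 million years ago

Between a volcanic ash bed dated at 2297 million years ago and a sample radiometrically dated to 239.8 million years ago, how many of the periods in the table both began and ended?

14

The older date is 2297 Ma and the younger is 239.8 Ma.
Periods with start < 2297 and end > 239.8 Ma: Orosirian (2050–1800), Statherian (1800–1600), Calymmian (1600–1400), Ectasian (1400–1200), Stenian (1200–1000), Tonian (1000–720), Cryogenian (720–635), Ediacaran (635–538.8), Cambrian (538.8–485.4), Ordovician (485.4–443.8), Silurian (443.8–419.2), Devonian (419.2–358.9), Carboniferous (358.9–298.9), Permian (298.9–251.902).
That is 14 complete periods.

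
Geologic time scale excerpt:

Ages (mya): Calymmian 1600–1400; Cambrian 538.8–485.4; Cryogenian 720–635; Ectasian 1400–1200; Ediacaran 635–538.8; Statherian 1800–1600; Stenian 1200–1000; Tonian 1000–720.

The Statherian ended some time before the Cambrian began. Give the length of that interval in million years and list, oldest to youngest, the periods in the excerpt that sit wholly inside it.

1061.2 million years; Calymmian, Ectasian, Stenian, Tonian, Cryogenian, Ediacaran

End of Statherian = 1600 Ma; start of Cambrian = 538.8 Ma.
Gap = 1600 − 538.8 = 1061.2 Myr.
Periods wholly inside 1600–538.8 Ma: Calymmian (1600–1400), Ectasian (1400–1200), Stenian (1200–1000), Tonian (1000–720), Cryogenian (720–635), Ediacaran (635–538.8).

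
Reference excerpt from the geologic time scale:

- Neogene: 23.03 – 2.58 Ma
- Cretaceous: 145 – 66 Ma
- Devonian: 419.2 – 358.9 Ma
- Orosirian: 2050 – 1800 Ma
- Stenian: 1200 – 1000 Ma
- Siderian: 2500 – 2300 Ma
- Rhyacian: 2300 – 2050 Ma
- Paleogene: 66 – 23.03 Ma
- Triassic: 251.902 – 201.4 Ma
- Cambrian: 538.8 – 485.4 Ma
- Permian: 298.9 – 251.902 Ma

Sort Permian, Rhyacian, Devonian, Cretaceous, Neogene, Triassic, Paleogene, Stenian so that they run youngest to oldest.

The oldest of these is Rhyacian (starts 2300 Ma) and the youngest is Neogene (ends 2.58 Ma).
In between, by decreasing start age: Stenian (1200), Devonian (419.2), Permian (298.9), Triassic (251.902), Cretaceous (145), Paleogene (66).
Listing youngest first means reversing that sequence.

Neogene, Paleogene, Cretaceous, Triassic, Permian, Devonian, Stenian, Rhyacian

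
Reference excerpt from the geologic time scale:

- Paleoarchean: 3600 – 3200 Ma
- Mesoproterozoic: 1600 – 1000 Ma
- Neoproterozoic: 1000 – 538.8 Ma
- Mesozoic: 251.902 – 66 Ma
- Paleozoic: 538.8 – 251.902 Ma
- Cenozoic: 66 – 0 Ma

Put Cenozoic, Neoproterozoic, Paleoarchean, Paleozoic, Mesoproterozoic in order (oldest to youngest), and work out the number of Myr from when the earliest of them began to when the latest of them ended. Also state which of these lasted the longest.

From the excerpt: Cenozoic 66–0; Neoproterozoic 1000–538.8; Paleoarchean 3600–3200; Paleozoic 538.8–251.902; Mesoproterozoic 1600–1000 (Ma).
Larger Ma is earlier, so the oldest is Paleoarchean and the youngest is Cenozoic; oldest to youngest: Paleoarchean, Mesoproterozoic, Neoproterozoic, Paleozoic, Cenozoic.
Oldest start 3600 minus youngest end 0 gives 3600 Myr overall.
Individual lengths (start − end): Paleozoic 286.898; Paleoarchean 400; Mesoproterozoic 600; Cenozoic 66; Neoproterozoic 461.2. The largest is Mesoproterozoic at 600 Myr.

Paleoarchean → Mesoproterozoic → Neoproterozoic → Paleozoic → Cenozoic; total span 3600 Myr; longest is Mesoproterozoic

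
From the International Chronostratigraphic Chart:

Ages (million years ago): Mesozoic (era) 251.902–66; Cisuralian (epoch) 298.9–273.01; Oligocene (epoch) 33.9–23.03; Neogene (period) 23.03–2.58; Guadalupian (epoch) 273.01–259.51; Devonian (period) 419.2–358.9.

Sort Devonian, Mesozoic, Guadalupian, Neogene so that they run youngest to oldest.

Neogene, Mesozoic, Guadalupian, Devonian

Read off each span (Ma): Devonian 419.2–358.9; Mesozoic 251.902–66; Guadalupian 273.01–259.51; Neogene 23.03–2.58.
Larger Ma is older, so oldest→youngest is Devonian, Guadalupian, Mesozoic, Neogene; reverse it for youngest→oldest.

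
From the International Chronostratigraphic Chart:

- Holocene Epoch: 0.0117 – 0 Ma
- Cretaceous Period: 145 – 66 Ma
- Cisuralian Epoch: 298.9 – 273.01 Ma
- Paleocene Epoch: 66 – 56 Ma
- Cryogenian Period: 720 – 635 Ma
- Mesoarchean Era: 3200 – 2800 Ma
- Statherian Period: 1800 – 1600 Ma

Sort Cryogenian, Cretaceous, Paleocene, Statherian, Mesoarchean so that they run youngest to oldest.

Read off each span (Ma): Cryogenian 720–635; Cretaceous 145–66; Paleocene 66–56; Statherian 1800–1600; Mesoarchean 3200–2800.
Larger Ma is older, so oldest→youngest is Mesoarchean, Statherian, Cryogenian, Cretaceous, Paleocene; reverse it for youngest→oldest.

Paleocene, then Cretaceous, then Cryogenian, then Statherian, then Mesoarchean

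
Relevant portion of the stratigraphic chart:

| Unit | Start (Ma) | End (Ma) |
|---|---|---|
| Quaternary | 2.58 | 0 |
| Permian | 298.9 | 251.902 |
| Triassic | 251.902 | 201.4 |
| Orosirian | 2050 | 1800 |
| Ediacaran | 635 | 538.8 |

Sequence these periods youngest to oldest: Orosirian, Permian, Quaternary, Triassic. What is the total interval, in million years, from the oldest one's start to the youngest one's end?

From the excerpt: Orosirian 2050–1800; Permian 298.9–251.902; Quaternary 2.58–0; Triassic 251.902–201.4 (Ma).
Larger Ma is earlier, so the oldest is Orosirian and the youngest is Quaternary; youngest to oldest: Quaternary, Triassic, Permian, Orosirian.
Oldest start 2050 minus youngest end 0 gives 2050 Myr overall.

Quaternary, Triassic, Permian, Orosirian; total span 2050 Myr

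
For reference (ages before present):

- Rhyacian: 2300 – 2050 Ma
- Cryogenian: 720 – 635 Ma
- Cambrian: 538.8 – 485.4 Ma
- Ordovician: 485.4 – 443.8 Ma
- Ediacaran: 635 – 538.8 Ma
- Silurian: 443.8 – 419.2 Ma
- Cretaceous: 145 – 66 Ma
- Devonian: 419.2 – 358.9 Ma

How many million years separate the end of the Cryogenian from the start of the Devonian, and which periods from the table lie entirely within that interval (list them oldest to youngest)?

215.8 million years; Ediacaran, Cambrian, Ordovician, Silurian

End of Cryogenian = 635 Ma; start of Devonian = 419.2 Ma.
Gap = 635 − 419.2 = 215.8 Myr.
Periods wholly inside 635–419.2 Ma: Ediacaran (635–538.8), Cambrian (538.8–485.4), Ordovician (485.4–443.8), Silurian (443.8–419.2).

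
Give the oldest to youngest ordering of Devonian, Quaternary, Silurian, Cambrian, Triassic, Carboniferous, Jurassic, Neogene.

Era membership (oldest first within each) — Paleozoic: Cambrian, Silurian, Devonian, Carboniferous; Mesozoic: Triassic, Jurassic; Cenozoic: Neogene, Quaternary. Paleozoic precedes Mesozoic, which precedes Cenozoic. Concatenating the groups in that era order gives oldest to youngest directly.

Cambrian, Silurian, Devonian, Carboniferous, Triassic, Jurassic, Neogene, Quaternary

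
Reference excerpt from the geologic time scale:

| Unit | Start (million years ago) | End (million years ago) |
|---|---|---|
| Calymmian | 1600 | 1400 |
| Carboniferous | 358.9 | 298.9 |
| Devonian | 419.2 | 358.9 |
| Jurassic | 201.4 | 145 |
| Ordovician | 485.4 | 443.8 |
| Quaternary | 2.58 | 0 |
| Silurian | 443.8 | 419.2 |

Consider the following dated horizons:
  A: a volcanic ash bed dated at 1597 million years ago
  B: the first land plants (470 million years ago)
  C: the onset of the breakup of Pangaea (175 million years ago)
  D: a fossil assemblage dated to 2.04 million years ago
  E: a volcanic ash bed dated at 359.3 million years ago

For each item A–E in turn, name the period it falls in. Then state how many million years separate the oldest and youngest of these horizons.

A: 1597 Ma lies in 1600–1400 Ma, so Calymmian.
B: 470 Ma lies in 485.4–443.8 Ma, so Ordovician.
C: 175 Ma lies in 201.4–145 Ma, so Jurassic.
D: 2.04 Ma lies in 2.58–0 Ma, so Quaternary.
E: 359.3 Ma lies in 419.2–358.9 Ma, so Devonian.
Oldest = 1597 Ma, youngest = 2.04 Ma → span 1594.96 Myr.

A — Calymmian; B — Ordovician; C — Jurassic; D — Quaternary; E — Devonian; span 1594.96 million years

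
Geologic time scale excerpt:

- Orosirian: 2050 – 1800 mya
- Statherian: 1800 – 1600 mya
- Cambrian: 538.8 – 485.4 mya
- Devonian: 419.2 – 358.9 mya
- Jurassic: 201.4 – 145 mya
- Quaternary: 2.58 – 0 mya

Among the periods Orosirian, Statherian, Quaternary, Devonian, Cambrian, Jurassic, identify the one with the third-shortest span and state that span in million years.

Jurassic, 56.4 million years

Durations: Orosirian 250; Statherian 200; Quaternary 2.58; Devonian 60.3; Cambrian 53.4; Jurassic 56.4 Myr.
Sorted shortest-first: Quaternary (2.58), Cambrian (53.4), Jurassic (56.4), Devonian (60.3), Statherian (200), Orosirian (250).
The third shortest is Jurassic at 56.4 Myr.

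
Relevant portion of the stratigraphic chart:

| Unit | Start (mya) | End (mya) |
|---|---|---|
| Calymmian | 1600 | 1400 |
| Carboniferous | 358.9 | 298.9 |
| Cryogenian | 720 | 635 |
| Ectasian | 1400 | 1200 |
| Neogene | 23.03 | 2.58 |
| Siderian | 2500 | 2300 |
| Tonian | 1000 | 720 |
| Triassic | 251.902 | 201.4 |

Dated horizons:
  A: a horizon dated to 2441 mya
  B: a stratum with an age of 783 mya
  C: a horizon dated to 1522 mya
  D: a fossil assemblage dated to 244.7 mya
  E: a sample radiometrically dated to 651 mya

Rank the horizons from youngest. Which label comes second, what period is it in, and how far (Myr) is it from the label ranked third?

E, in the Cryogenian; 132 million years to B

Smaller Ma means younger, so youngest first: D 244.7 < E 651 < B 783 < C 1522 < A 2441.
Counting 2 along gives E (651 Ma); the excerpt puts that inside the Cryogenian, 720–635 Ma.
Next in line is B (783 Ma), and 783 − 651 = 132 Myr.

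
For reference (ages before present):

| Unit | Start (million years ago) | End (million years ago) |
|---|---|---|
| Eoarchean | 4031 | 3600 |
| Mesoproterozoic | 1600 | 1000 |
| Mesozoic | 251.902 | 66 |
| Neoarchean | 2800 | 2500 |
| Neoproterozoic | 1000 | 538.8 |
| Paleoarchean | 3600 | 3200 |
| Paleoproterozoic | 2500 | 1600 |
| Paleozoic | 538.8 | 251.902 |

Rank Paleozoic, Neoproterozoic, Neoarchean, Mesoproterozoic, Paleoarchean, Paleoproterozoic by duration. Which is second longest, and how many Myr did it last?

Durations: Paleozoic 286.898; Neoproterozoic 461.2; Neoarchean 300; Mesoproterozoic 600; Paleoarchean 400; Paleoproterozoic 900 Myr.
Sorted longest-first: Paleoproterozoic (900), Mesoproterozoic (600), Neoproterozoic (461.2), Paleoarchean (400), Neoarchean (300), Paleozoic (286.898).
The second longest is Mesoproterozoic at 600 Myr.

Mesoproterozoic, 600 million years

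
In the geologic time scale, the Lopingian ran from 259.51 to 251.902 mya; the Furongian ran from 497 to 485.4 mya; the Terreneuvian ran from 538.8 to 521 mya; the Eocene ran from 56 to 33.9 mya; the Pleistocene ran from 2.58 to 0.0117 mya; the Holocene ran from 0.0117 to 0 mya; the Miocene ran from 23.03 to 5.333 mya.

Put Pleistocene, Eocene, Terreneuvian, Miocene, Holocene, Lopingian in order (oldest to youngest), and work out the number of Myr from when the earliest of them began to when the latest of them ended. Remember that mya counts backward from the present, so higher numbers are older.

Terreneuvian, Lopingian, Eocene, Miocene, Pleistocene, Holocene; total span 538.8 Myr

From the excerpt: Pleistocene 2.58–0.0117; Eocene 56–33.9; Terreneuvian 538.8–521; Miocene 23.03–5.333; Holocene 0.0117–0; Lopingian 259.51–251.902 (Ma).
Larger Ma is earlier, so the oldest is Terreneuvian and the youngest is Holocene; oldest to youngest: Terreneuvian, Lopingian, Eocene, Miocene, Pleistocene, Holocene.
Oldest start 538.8 minus youngest end 0 gives 538.8 Myr overall.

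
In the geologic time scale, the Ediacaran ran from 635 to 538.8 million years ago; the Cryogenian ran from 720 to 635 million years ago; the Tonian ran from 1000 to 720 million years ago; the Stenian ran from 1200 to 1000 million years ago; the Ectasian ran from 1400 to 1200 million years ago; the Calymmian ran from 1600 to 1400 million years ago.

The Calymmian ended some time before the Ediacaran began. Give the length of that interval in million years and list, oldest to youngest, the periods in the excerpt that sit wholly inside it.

End of Calymmian = 1400 Ma; start of Ediacaran = 635 Ma.
Gap = 1400 − 635 = 765 Myr.
Periods wholly inside 1400–635 Ma: Ectasian (1400–1200), Stenian (1200–1000), Tonian (1000–720), Cryogenian (720–635).

765 million years; Ectasian, Stenian, Tonian, Cryogenian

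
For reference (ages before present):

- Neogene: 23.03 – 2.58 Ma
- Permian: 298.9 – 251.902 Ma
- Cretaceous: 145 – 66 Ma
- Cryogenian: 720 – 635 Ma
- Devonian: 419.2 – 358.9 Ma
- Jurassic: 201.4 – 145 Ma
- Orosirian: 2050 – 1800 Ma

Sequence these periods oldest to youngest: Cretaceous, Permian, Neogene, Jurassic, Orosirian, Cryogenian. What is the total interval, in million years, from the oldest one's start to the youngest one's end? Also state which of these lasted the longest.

Orosirian → Cryogenian → Permian → Jurassic → Cretaceous → Neogene; total span 2047.42 Myr; longest is Orosirian

From the excerpt: Cretaceous 145–66; Permian 298.9–251.902; Neogene 23.03–2.58; Jurassic 201.4–145; Orosirian 2050–1800; Cryogenian 720–635 (Ma).
Larger Ma is earlier, so the oldest is Orosirian and the youngest is Neogene; oldest to youngest: Orosirian, Cryogenian, Permian, Jurassic, Cretaceous, Neogene.
Oldest start 2050 minus youngest end 2.58 gives 2047.42 Myr overall.
Individual lengths (start − end): Cryogenian 85; Orosirian 250; Neogene 20.45; Cretaceous 79; Permian 46.998; Jurassic 56.4. The largest is Orosirian at 250 Myr.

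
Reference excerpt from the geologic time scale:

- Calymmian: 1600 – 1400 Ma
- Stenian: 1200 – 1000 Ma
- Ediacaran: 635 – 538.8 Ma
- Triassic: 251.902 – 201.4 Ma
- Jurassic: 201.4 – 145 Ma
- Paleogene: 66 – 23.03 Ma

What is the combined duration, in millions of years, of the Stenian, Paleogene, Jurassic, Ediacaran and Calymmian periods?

595.57 million years

Each duration: Stenian = 200; Paleogene = 42.97; Jurassic = 56.4; Ediacaran = 96.2; Calymmian = 200.
Sum: 200 + 42.97 + 56.4 + 96.2 + 200 = 595.57 Myr.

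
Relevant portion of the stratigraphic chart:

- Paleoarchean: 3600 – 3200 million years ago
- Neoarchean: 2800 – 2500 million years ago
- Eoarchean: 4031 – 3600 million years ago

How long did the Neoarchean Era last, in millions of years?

300 million years

2800 − 2500 = 300 million years.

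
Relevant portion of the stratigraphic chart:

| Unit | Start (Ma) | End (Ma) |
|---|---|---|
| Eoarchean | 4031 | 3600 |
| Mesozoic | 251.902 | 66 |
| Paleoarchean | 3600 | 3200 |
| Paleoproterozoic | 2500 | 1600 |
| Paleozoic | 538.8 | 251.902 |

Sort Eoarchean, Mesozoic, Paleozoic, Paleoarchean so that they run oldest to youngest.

Read off each span (Ma): Eoarchean 4031–3600; Mesozoic 251.902–66; Paleozoic 538.8–251.902; Paleoarchean 3600–3200.
Larger Ma is older, so oldest→youngest is Eoarchean, Paleoarchean, Paleozoic, Mesozoic.

Eoarchean, Paleoarchean, Paleozoic, Mesozoic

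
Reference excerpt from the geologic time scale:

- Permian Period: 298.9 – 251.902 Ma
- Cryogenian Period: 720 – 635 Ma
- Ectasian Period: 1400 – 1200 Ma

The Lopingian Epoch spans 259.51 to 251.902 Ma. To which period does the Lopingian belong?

Permian

The Lopingian (259.51–251.902 Ma) lies entirely within 298.9–251.902 Ma, the Permian Period.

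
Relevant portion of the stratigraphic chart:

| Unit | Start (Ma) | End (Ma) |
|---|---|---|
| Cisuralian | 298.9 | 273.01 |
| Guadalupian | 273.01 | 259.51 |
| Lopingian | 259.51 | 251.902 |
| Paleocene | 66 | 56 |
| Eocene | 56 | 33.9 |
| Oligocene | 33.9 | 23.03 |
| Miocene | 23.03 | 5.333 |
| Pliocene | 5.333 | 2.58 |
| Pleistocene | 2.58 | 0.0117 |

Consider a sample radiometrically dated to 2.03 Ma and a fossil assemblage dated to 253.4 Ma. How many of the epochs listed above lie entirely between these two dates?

253.4 Ma sits inside the Lopingian (259.51–251.902) and 2.03 Ma inside the Pleistocene (2.58–0.0117); neither of those is wholly between the two dates.
The listed epochs lying completely between them are Paleocene, Eocene, Oligocene, Miocene, Pliocene — 5 in all.

5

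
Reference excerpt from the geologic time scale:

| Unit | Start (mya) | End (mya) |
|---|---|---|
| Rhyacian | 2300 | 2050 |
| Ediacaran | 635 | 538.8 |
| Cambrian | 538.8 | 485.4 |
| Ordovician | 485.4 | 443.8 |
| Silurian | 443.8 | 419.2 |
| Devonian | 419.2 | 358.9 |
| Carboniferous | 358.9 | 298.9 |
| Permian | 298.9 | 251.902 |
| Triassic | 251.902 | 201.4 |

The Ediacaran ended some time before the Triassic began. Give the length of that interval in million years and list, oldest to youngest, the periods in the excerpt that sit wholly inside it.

End of Ediacaran = 538.8 Ma; start of Triassic = 251.902 Ma.
Gap = 538.8 − 251.902 = 286.898 Myr.
Periods wholly inside 538.8–251.902 Ma: Cambrian (538.8–485.4), Ordovician (485.4–443.8), Silurian (443.8–419.2), Devonian (419.2–358.9), Carboniferous (358.9–298.9), Permian (298.9–251.902).

286.898 million years; Cambrian, Ordovician, Silurian, Devonian, Carboniferous, Permian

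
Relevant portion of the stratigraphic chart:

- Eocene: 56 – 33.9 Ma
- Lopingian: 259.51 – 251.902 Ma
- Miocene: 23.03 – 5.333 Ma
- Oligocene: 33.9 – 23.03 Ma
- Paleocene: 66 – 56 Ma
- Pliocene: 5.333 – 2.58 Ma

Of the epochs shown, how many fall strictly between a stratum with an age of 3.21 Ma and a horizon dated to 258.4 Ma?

The older date is 258.4 Ma and the younger is 3.21 Ma.
Epochs with start < 258.4 and end > 3.21 Ma: Paleocene (66–56), Eocene (56–33.9), Oligocene (33.9–23.03), Miocene (23.03–5.333).
That is 4 complete epochs.

4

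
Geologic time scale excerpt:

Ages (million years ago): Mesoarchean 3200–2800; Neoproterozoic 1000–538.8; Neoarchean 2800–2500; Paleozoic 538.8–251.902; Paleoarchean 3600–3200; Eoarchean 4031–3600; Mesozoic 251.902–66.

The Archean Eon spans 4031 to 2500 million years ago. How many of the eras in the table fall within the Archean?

Eras inside 4031–2500 Ma: Eoarchean, Paleoarchean, Mesoarchean, Neoarchean — 4 in total.

4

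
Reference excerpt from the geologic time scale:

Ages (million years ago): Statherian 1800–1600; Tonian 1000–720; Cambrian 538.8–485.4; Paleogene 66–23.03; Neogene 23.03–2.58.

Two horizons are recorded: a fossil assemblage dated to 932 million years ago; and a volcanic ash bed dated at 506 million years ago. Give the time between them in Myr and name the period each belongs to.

Elapsed time: 932 − 506 = 426 Myr.
932 Ma lies within 1000–720 Ma: Tonian.
506 Ma lies within 538.8–485.4 Ma: Cambrian.

426 million years apart; the first in the Tonian, the second in the Cambrian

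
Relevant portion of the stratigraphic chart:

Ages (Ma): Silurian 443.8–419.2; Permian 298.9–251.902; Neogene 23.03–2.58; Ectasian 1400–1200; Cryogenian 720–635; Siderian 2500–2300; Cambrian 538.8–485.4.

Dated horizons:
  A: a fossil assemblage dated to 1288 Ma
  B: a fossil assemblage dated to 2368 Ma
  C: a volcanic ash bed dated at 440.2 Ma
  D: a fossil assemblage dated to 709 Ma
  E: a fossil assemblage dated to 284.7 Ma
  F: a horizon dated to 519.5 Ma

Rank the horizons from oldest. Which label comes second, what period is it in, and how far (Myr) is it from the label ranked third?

A, in the Ectasian; 579 million years to D

Larger Ma means older, so oldest first: B 2368 > A 1288 > D 709 > F 519.5 > C 440.2 > E 284.7.
Counting 2 along gives A (1288 Ma); the excerpt puts that inside the Ectasian, 1400–1200 Ma.
Next in line is D (709 Ma), and 1288 − 709 = 579 Myr.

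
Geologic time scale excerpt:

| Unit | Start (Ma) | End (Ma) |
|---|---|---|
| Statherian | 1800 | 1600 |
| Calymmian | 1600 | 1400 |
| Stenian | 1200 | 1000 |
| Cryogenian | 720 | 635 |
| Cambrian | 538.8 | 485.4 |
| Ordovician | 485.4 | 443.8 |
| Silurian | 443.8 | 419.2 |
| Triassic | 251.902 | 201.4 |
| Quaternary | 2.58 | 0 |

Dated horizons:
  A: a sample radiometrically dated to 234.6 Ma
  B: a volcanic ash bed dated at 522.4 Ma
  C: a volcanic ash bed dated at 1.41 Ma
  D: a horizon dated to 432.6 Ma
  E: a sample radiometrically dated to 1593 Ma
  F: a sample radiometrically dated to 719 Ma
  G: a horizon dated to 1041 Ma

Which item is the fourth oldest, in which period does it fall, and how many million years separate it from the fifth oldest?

Larger Ma means older, so oldest first: E 1593 > G 1041 > F 719 > B 522.4 > D 432.6 > A 234.6 > C 1.41.
Counting 4 along gives B (522.4 Ma); the excerpt puts that inside the Cambrian, 538.8–485.4 Ma.
Next in line is D (432.6 Ma), and 522.4 − 432.6 = 89.8 Myr.

B, in the Cambrian; 89.8 million years to D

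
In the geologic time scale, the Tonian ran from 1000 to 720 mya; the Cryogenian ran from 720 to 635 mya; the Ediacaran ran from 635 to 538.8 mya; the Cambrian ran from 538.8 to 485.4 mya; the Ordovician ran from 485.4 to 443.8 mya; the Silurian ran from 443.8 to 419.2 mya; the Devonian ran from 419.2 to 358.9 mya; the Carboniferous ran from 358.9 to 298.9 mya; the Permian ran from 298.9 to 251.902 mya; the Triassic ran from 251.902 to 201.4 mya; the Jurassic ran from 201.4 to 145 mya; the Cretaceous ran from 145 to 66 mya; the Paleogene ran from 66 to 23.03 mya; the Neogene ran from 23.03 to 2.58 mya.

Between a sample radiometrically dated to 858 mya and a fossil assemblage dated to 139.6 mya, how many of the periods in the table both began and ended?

The older date is 858 Ma and the younger is 139.6 Ma.
Periods with start < 858 and end > 139.6 Ma: Cryogenian (720–635), Ediacaran (635–538.8), Cambrian (538.8–485.4), Ordovician (485.4–443.8), Silurian (443.8–419.2), Devonian (419.2–358.9), Carboniferous (358.9–298.9), Permian (298.9–251.902), Triassic (251.902–201.4), Jurassic (201.4–145).
That is 10 complete periods.

10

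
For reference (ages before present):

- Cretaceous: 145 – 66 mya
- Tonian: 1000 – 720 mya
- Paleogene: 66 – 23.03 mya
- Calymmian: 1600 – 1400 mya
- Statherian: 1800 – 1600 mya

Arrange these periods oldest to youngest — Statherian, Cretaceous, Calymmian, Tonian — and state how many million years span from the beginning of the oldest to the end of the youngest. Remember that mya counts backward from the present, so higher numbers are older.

Statherian, Calymmian, Tonian, Cretaceous; total span 1734 Myr

From the excerpt: Statherian 1800–1600; Cretaceous 145–66; Calymmian 1600–1400; Tonian 1000–720 (Ma).
Larger Ma is earlier, so the oldest is Statherian and the youngest is Cretaceous; oldest to youngest: Statherian, Calymmian, Tonian, Cretaceous.
Oldest start 1800 minus youngest end 66 gives 1734 Myr overall.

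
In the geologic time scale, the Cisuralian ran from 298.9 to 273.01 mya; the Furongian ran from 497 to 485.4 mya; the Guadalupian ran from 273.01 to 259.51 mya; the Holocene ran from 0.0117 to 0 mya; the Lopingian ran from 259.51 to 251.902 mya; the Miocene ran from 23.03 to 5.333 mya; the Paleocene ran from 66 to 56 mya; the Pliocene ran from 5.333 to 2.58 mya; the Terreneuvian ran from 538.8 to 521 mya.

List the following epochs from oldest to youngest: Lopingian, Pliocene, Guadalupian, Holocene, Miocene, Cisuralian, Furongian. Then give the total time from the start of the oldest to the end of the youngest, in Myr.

From the excerpt: Lopingian 259.51–251.902; Pliocene 5.333–2.58; Guadalupian 273.01–259.51; Holocene 0.0117–0; Miocene 23.03–5.333; Cisuralian 298.9–273.01; Furongian 497–485.4 (Ma).
Larger Ma is earlier, so the oldest is Furongian and the youngest is Holocene; oldest to youngest: Furongian, Cisuralian, Guadalupian, Lopingian, Miocene, Pliocene, Holocene.
Oldest start 497 minus youngest end 0 gives 497 Myr overall.

Furongian, Cisuralian, Guadalupian, Lopingian, Miocene, Pliocene, Holocene; total span 497 Myr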